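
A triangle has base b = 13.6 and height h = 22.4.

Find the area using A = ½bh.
A = ½·b·h = ½·13.6·22.4 = ½·304.64 = 152.32

Area = 152.32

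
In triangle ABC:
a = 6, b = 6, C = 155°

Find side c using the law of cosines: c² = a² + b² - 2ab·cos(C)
c² = 6² + 6² − 2·6·6·cos(155°)
cos(155°) ≈ -0.906308
c² ≈ 36 + 36 − 72·(-0.906308) ≈ 72 + 65.2542 ≈ 137.254
c ≈ √137.254 ≈ 11.7156

c = 11.72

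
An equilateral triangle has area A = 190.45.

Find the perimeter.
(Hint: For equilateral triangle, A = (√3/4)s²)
A = (√3/4)s²  ⇒  s² = 4A/√3 = 4·190.45/√3 = 761.8/1.73205 ≈ 439.825
s ≈ √439.825 ≈ 20.972
Perimeter = 3s ≈ 3·20.972 ≈ 62.916

Perimeter = 62.92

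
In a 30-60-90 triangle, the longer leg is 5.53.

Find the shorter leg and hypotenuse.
In a 30-60-90 triangle the sides are in ratio 1 : √3 : 2, so short leg = long leg/√3 and hypotenuse = 2·(short leg).
Short leg = 5.53/√3 ≈ 5.53/1.73205 ≈ 3.19275
Hypotenuse = 2·3.19275 ≈ 6.38549

Short leg = 3.193, Hypotenuse = 6.385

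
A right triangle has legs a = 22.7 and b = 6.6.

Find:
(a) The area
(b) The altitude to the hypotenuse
(a) The legs are perpendicular, so Area = ½·a·b = ½·22.7·6.6 = ½·149.82 = 74.91
(b) Hypotenuse c = √(a² + b²) = √(515.29 + 43.56) = √558.85 ≈ 23.64
    Area = ½·c·h_c  ⇒  h_c = 2·Area/c = 149.82/23.64 ≈ 6.33756

Area = 74.91, h_c = 6.338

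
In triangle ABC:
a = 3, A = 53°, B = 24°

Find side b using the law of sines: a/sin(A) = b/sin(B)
a/sin(A) = b/sin(B)  ⇒  b = a·sin(B)/sin(A) = 3·sin(24°)/sin(53°)
sin(24°) ≈ 0.406737, sin(53°) ≈ 0.798636
b ≈ 3·0.406737/0.798636 ≈ 1.22021/0.798636 ≈ 1.52787

b = 1.528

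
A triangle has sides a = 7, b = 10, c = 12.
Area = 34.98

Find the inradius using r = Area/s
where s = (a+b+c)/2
s = (7 + 10 + 12)/2 = 29/2 = 14.5
r = Area/s = 34.98/14.5 ≈ 2.41241

r = 2.412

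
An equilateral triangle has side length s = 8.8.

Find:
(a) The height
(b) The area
(a) The height splits the triangle into two 30-60-90 halves: h = s·√3/2 = 8.8·1.73205/2 ≈ 15.242/2 ≈ 7.62102
(b) Area = (√3/4)·s² = (√3/4)·8.8² = (√3/4)·77.44 ≈ 0.433013·77.44 ≈ 33.5325

Height = 7.621, Area = 33.53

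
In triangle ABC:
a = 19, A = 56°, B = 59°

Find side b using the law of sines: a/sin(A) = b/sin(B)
a/sin(A) = b/sin(B)  ⇒  b = a·sin(B)/sin(A) = 19·sin(59°)/sin(56°)
sin(59°) ≈ 0.857167, sin(56°) ≈ 0.829038
b ≈ 19·0.857167/0.829038 ≈ 16.2862/0.829038 ≈ 19.6447

b = 19.64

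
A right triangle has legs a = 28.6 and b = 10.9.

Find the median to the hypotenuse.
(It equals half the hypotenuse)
Hypotenuse c = √(a² + b²) = √(817.96 + 118.81) = √936.77 ≈ 30.6067
Median to hypotenuse = c/2 ≈ 30.6067/2 ≈ 15.3033

Median = 15.3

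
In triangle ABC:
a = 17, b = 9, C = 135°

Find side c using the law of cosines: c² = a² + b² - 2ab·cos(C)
c² = 17² + 9² − 2·17·9·cos(135°)
cos(135°) ≈ -0.707107
c² ≈ 289 + 81 − 306·(-0.707107) ≈ 370 + 216.375 ≈ 586.375
c ≈ √586.375 ≈ 24.2152

c = 24.22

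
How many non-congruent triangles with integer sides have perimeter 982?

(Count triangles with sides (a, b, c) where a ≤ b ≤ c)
Let a ≤ b ≤ c with a + b + c = 982. The only binding inequality is a + b > c, i.e. 982 − c > c, so c < 982/2; and c ≥ 982/3 since c is the largest side.
So 328 ≤ c ≤ 490. For each c, b runs from ⌈(982 − c)/2⌉ up to c (then a = 982 − b − c satisfies 1 ≤ a ≤ b automatically), giving c − ⌈(982 − c)/2⌉ + 1 choices.
Summing over c: 2 + 3 + 5 + 6 + … + 243 + 245  (163 terms, c = 328, …, 490) = 20090
Check (closed form: nearest integer to p²/48 for even p, (p+3)²/48 for odd p): 982²/48 = 964324/48 ≈ 20090.08 → 20090

20090 triangles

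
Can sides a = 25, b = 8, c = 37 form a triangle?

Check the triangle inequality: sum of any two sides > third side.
a + b vs c: 25 + 8 = 33 ≤ 37  ✗
a + c vs b: 25 + 37 = 62 > 8  ✓
b + c vs a: 8 + 37 = 45 > 25  ✓

No: 25 + 8 = 33 is not > 37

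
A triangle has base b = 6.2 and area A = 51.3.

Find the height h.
A = ½·b·h  ⇒  h = 2A/b = 2·51.3/6.2 = 102.6/6.2 ≈ 16.5484

h = 16.55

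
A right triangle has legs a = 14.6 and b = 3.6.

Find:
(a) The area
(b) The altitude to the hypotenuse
(a) The legs are perpendicular, so Area = ½·a·b = ½·14.6·3.6 = ½·52.56 = 26.28
(b) Hypotenuse c = √(a² + b²) = √(213.16 + 12.96) = √226.12 ≈ 15.0373
    Area = ½·c·h_c  ⇒  h_c = 2·Area/c = 52.56/15.0373 ≈ 3.49531

Area = 26.28, h_c = 3.495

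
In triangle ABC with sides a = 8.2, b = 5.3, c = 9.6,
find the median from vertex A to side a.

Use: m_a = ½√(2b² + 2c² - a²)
m_a = ½√(2·5.3² + 2·9.6² − 8.2²) = ½√(2·28.09 + 2·92.16 − 67.24) = ½√(56.18 + 184.32 − 67.24) = ½√173.26
√173.26 ≈ 13.1628, so m_a ≈ 6.58141

m_a = 6.581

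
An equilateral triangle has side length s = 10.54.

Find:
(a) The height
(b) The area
(a) The height splits the triangle into two 30-60-90 halves: h = s·√3/2 = 10.54·1.73205/2 ≈ 18.2558/2 ≈ 9.12791
(b) Area = (√3/4)·s² = (√3/4)·10.54² = (√3/4)·111.0916 ≈ 0.433013·111.0916 ≈ 48.1041

Height = 9.128, Area = 48.1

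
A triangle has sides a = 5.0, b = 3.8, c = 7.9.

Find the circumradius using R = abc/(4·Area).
First find the area with Heron's formula.
s = (5.0 + 3.8 + 7.9)/2 = 8.35
Area = √(s(s−a)(s−b)(s−c)) = √(8.35·3.35·4.55·0.45) ≈ √57.2737 ≈ 7.56794
abc = 5.0·3.8·7.9 = 150.1
R = abc/(4·Area) ≈ 150.1/(4·7.56794) = 150.1/30.2718 ≈ 4.95842

R = 4.958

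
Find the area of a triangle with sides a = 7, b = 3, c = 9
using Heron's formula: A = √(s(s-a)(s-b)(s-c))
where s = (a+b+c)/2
s = (7 + 3 + 9)/2 = 19/2 = 9.5
s − a = 2.5, s − b = 6.5, s − c = 0.5
s(s−a)(s−b)(s−c) = 9.5·2.5·6.5·0.5 = 77.1875
Area = √77.1875 ≈ 8.78564

s = 9.5, Area = 8.786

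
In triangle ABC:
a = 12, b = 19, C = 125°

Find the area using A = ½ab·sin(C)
A = ½·a·b·sin(C) = ½·12·19·sin(125°)
sin(125°) ≈ 0.819152
A ≈ ½·228·0.819152 = 114·0.819152 ≈ 93.3833

Area = 93.38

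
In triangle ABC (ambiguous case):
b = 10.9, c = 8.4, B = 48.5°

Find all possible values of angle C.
b/sin(B) = c/sin(C)  ⇒  sin(C) = c·sin(B)/b = 8.4·sin(48.5°)/10.9
sin(48.5°) ≈ 0.748956
sin(C) ≈ 8.4·0.748956/10.9 ≈ 6.29123/10.9 ≈ 0.577177
Candidate 1: C₁ = arcsin(0.577177) ≈ 35.2522°  →  A = 180° − 48.5° − 35.2522° ≈ 96.2478° > 0, valid
Candidate 2: C₂ = 180° − C₁ ≈ 144.748°  →  A = 180° − 48.5° − 144.748° ≈ -13.2478° ≤ 0, not a valid triangle

C = 35.25° (one solution)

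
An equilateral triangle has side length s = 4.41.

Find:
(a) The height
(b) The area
(a) The height splits the triangle into two 30-60-90 halves: h = s·√3/2 = 4.41·1.73205/2 ≈ 7.63834/2 ≈ 3.81917
(b) Area = (√3/4)·s² = (√3/4)·4.41² = (√3/4)·19.4481 ≈ 0.433013·19.4481 ≈ 8.42127

Height = 3.819, Area = 8.421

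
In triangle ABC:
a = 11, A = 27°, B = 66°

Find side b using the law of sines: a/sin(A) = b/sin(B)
a/sin(A) = b/sin(B)  ⇒  b = a·sin(B)/sin(A) = 11·sin(66°)/sin(27°)
sin(66°) ≈ 0.913545, sin(27°) ≈ 0.45399
b ≈ 11·0.913545/0.45399 ≈ 10.049/0.45399 ≈ 22.1348

b = 22.13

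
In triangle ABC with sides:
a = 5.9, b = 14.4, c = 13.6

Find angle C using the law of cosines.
c² = a² + b² − 2ab·cos(C)  ⇒  cos(C) = (a² + b² − c²)/(2ab)
cos(C) = (5.9² + 14.4² − 13.6²)/(2·5.9·14.4) = (34.81 + 207.36 − 184.96)/169.92 = 57.21/169.92 ≈ 0.336688
C = arccos(0.336688) ≈ 70.3248°

C = 70.32°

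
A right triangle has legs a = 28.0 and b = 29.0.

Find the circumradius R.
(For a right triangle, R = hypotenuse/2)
Hypotenuse c = √(a² + b²) = √(784 + 841) = √1625 ≈ 40.3113
R = c/2 ≈ 40.3113/2 ≈ 20.1556

R = 20.16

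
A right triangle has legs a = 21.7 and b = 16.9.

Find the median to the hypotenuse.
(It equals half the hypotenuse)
Hypotenuse c = √(a² + b²) = √(470.89 + 285.61) = √756.5 ≈ 27.5045
Median to hypotenuse = c/2 ≈ 27.5045/2 ≈ 13.7523

Median = 13.75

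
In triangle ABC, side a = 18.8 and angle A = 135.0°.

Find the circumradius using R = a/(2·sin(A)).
R = a/(2·sin(A)) = 18.8/(2·sin(135.0°))
sin(135.0°) ≈ 0.707107
R ≈ 18.8/(2·0.707107) = 18.8/1.41421 ≈ 13.2936

R = 13.29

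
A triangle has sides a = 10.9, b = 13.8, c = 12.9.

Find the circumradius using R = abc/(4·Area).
First find the area with Heron's formula.
s = (10.9 + 13.8 + 12.9)/2 = 18.8
Area = √(s(s−a)(s−b)(s−c)) = √(18.8·7.9·5·5.9) ≈ √4381.34 ≈ 66.1917
abc = 10.9·13.8·12.9 = 1940.418
R = abc/(4·Area) ≈ 1940.418/(4·66.1917) = 1940.418/264.767 ≈ 7.32878

R = 7.329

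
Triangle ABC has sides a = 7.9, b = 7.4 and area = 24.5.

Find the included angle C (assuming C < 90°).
Area = ½·a·b·sin(C)  ⇒  sin(C) = 2·Area/(a·b) = 2·24.5/(7.9·7.4) = 49/58.46 ≈ 0.83818
C = arcsin(0.83818) ≈ 56.9484° (taking the acute solution since C < 90°)

C = 56.95°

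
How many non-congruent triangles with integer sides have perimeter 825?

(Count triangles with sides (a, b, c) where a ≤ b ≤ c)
Let a ≤ b ≤ c with a + b + c = 825. The only binding inequality is a + b > c, i.e. 825 − c > c, so c < 825/2; and c ≥ 825/3 since c is the largest side.
So 275 ≤ c ≤ 412. For each c, b runs from ⌈(825 − c)/2⌉ up to c (then a = 825 − b − c satisfies 1 ≤ a ≤ b automatically), giving c − ⌈(825 − c)/2⌉ + 1 choices.
Summing over c: 1 + 2 + 4 + 5 + … + 205 + 206  (138 terms, c = 275, …, 412) = 14283
Check (closed form: nearest integer to p²/48 for even p, (p+3)²/48 for odd p): (825+3)²/48 = 828²/48 = 685584/48 ≈ 14283.00 → 14283

14283 triangles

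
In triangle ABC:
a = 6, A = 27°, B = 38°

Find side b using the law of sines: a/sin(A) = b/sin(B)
a/sin(A) = b/sin(B)  ⇒  b = a·sin(B)/sin(A) = 6·sin(38°)/sin(27°)
sin(38°) ≈ 0.615661, sin(27°) ≈ 0.45399
b ≈ 6·0.615661/0.45399 ≈ 3.69397/0.45399 ≈ 8.13667

b = 8.137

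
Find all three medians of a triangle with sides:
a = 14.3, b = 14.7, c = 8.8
Median formula: m_a = ½√(2b² + 2c² − a²) (and cyclically). a² = 204.49, b² = 216.09, c² = 77.44.
m_a = ½√(2·216.09 + 2·77.44 − 204.49) = ½√382.57 ≈ ½·19.5594 ≈ 9.7797
m_b = ½√(2·204.49 + 2·77.44 − 216.09) = ½√347.77 ≈ ½·18.6486 ≈ 9.3243
m_c = ½√(2·204.49 + 2·216.09 − 77.44) = ½√763.72 ≈ ½·27.6355 ≈ 13.8177

m_a = 9.78, m_b = 9.324, m_c = 13.82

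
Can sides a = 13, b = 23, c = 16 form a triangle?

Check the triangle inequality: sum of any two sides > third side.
a + b vs c: 13 + 23 = 36 > 16  ✓
a + c vs b: 13 + 16 = 29 > 23  ✓
b + c vs a: 23 + 16 = 39 > 13  ✓

Yes, triangle inequality satisfied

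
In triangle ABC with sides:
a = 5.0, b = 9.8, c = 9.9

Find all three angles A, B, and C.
Law of cosines for each angle (a² = 25, b² = 96.04, c² = 98.01):
cos(A) = (b² + c² − a²)/(2bc) = (96.04 + 98.01 − 25)/(2·9.8·9.9) = 169.05/194.04 ≈ 0.871212  ⇒  A ≈ 29.4002°
cos(B) = (a² + c² − b²)/(2ac) = (25 + 98.01 − 96.04)/(2·5.0·9.9) = 26.97/99 ≈ 0.272424  ⇒  B ≈ 74.1914°
cos(C) = (a² + b² − c²)/(2ab) = (25 + 96.04 − 98.01)/(2·5.0·9.8) = 23.03/98 ≈ 0.235  ⇒  C ≈ 76.4084°
Check: A + B + C ≈ 180°

A = 29.4°, B = 74.19°, C = 76.41°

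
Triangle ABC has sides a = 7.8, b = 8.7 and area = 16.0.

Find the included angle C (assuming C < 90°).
Area = ½·a·b·sin(C)  ⇒  sin(C) = 2·Area/(a·b) = 2·16.0/(7.8·8.7) = 32/67.86 ≈ 0.471559
C = arcsin(0.471559) ≈ 28.1355° (taking the acute solution since C < 90°)

C = 28.14°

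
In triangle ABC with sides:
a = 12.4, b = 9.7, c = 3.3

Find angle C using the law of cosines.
c² = a² + b² − 2ab·cos(C)  ⇒  cos(C) = (a² + b² − c²)/(2ab)
cos(C) = (12.4² + 9.7² − 3.3²)/(2·12.4·9.7) = (153.76 + 94.09 − 10.89)/240.56 = 236.96/240.56 ≈ 0.985035
C = arccos(0.985035) ≈ 9.92477°

C = 9.925°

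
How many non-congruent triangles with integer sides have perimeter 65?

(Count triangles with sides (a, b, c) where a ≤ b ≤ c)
Let a ≤ b ≤ c with a + b + c = 65. The only binding inequality is a + b > c, i.e. 65 − c > c, so c < 65/2; and c ≥ 65/3 since c is the largest side.
So 22 ≤ c ≤ 32. For each c, b runs from ⌈(65 − c)/2⌉ up to c (then a = 65 − b − c satisfies 1 ≤ a ≤ b automatically), giving c − ⌈(65 − c)/2⌉ + 1 choices.
Summing over c: 1 + 3 + 4 + 6 + 7 + 9 + 10 + 12 + 13 + 15 + 16 = 96
Check (closed form: nearest integer to p²/48 for even p, (p+3)²/48 for odd p): (65+3)²/48 = 68²/48 = 4624/48 ≈ 96.33 → 96

96 triangles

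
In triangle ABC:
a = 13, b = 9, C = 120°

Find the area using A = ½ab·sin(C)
A = ½·a·b·sin(C) = ½·13·9·sin(120°)
sin(120°) ≈ 0.866025
A ≈ ½·117·0.866025 = 58.5·0.866025 ≈ 50.6625

Area = 50.66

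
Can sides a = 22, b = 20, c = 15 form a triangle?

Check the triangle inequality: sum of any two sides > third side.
a + b vs c: 22 + 20 = 42 > 15  ✓
a + c vs b: 22 + 15 = 37 > 20  ✓
b + c vs a: 20 + 15 = 35 > 22  ✓

Yes, triangle inequality satisfied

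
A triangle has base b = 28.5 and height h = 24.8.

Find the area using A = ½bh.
A = ½·b·h = ½·28.5·24.8 = ½·706.8 = 353.4

Area = 353.4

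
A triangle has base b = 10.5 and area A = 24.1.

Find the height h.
A = ½·b·h  ⇒  h = 2A/b = 2·24.1/10.5 = 48.2/10.5 ≈ 4.59048

h = 4.59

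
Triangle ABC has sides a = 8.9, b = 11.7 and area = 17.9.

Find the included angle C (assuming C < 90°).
Area = ½·a·b·sin(C)  ⇒  sin(C) = 2·Area/(a·b) = 2·17.9/(8.9·11.7) = 35.8/104.13 ≈ 0.343801
C = arcsin(0.343801) ≈ 20.1086° (taking the acute solution since C < 90°)

C = 20.11°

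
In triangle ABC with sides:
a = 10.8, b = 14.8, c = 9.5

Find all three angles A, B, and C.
Law of cosines for each angle (a² = 116.64, b² = 219.04, c² = 90.25):
cos(A) = (b² + c² − a²)/(2bc) = (219.04 + 90.25 − 116.64)/(2·14.8·9.5) = 192.65/281.2 ≈ 0.6851  ⇒  A ≈ 46.7566°
cos(B) = (a² + c² − b²)/(2ac) = (116.64 + 90.25 − 219.04)/(2·10.8·9.5) = -12.15/205.2 ≈ -0.0592105  ⇒  B ≈ 93.3945°
cos(C) = (a² + b² − c²)/(2ab) = (116.64 + 219.04 − 90.25)/(2·10.8·14.8) = 245.43/319.68 ≈ 0.767736  ⇒  C ≈ 39.8489°
Check: A + B + C ≈ 180°

A = 46.76°, B = 93.39°, C = 39.85°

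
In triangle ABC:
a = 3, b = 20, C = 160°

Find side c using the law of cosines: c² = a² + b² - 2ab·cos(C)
c² = 3² + 20² − 2·3·20·cos(160°)
cos(160°) ≈ -0.939693
c² ≈ 9 + 400 − 120·(-0.939693) ≈ 409 + 112.763 ≈ 521.763
c ≈ √521.763 ≈ 22.8421

c = 22.84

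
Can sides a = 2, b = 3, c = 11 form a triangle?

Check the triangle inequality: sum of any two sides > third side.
a + b vs c: 2 + 3 = 5 ≤ 11  ✗
a + c vs b: 2 + 11 = 13 > 3  ✓
b + c vs a: 3 + 11 = 14 > 2  ✓

No: 2 + 3 = 5 is not > 11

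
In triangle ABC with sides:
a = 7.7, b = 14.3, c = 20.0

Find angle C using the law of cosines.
c² = a² + b² − 2ab·cos(C)  ⇒  cos(C) = (a² + b² − c²)/(2ab)
cos(C) = (7.7² + 14.3² − 20.0²)/(2·7.7·14.3) = (59.29 + 204.49 − 400)/220.22 = -136.22/220.22 ≈ -0.618563
C = arccos(-0.618563) ≈ 128.211°

C = 128.2°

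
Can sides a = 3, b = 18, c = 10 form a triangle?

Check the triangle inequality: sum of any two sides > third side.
a + b vs c: 3 + 18 = 21 > 10  ✓
a + c vs b: 3 + 10 = 13 ≤ 18  ✗
b + c vs a: 18 + 10 = 28 > 3  ✓

No: 3 + 10 = 13 is not > 18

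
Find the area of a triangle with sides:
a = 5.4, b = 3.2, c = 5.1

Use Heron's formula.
s = (5.4 + 3.2 + 5.1)/2 = 13.7/2 = 6.85
s − a = 1.45, s − b = 3.65, s − c = 1.75
s(s−a)(s−b)(s−c) = 6.85·1.45·3.65·1.75 ≈ 63.4438
Area = √63.4438 ≈ 7.96516

Area = 7.965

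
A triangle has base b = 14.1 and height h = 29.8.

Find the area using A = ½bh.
A = ½·b·h = ½·14.1·29.8 = ½·420.18 = 210.09

Area = 210.09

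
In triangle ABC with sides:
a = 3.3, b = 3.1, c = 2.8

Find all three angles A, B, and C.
Law of cosines for each angle (a² = 10.89, b² = 9.61, c² = 7.84):
cos(A) = (b² + c² − a²)/(2bc) = (9.61 + 7.84 − 10.89)/(2·3.1·2.8) = 6.56/17.36 ≈ 0.37788  ⇒  A ≈ 67.7976°
cos(B) = (a² + c² − b²)/(2ac) = (10.89 + 7.84 − 9.61)/(2·3.3·2.8) = 9.12/18.48 ≈ 0.493506  ⇒  B ≈ 60.4287°
cos(C) = (a² + b² − c²)/(2ab) = (10.89 + 9.61 − 7.84)/(2·3.3·3.1) = 12.66/20.46 ≈ 0.618768  ⇒  C ≈ 51.7738°
Check: A + B + C ≈ 180°

A = 67.8°, B = 60.43°, C = 51.77°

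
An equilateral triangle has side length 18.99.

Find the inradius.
r = Area/s with s the semi-perimeter.
Area = (√3/4)·18.99² = (√3/4)·360.6201 ≈ 0.433013·360.6201 ≈ 156.153
s = 3·18.99/2 = 28.485
r ≈ 156.153/28.485 ≈ 5.48194
(Equivalently r = side/(2√3) = 18.99/3.4641 ≈ 5.48194.)

r = 5.482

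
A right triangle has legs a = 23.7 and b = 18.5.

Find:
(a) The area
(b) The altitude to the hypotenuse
(a) The legs are perpendicular, so Area = ½·a·b = ½·23.7·18.5 = ½·438.45 = 219.225
(b) Hypotenuse c = √(a² + b²) = √(561.69 + 342.25) = √903.94 ≈ 30.0656
    Area = ½·c·h_c  ⇒  h_c = 2·Area/c = 438.45/30.0656 ≈ 14.5831

Area = 219.225, h_c = 14.58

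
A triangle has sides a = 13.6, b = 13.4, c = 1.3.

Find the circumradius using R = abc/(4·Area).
First find the area with Heron's formula.
s = (13.6 + 13.4 + 1.3)/2 = 14.15
Area = √(s(s−a)(s−b)(s−c)) = √(14.15·0.55·0.75·12.85) ≈ √75.0038 ≈ 8.66048
abc = 13.6·13.4·1.3 = 236.912
R = abc/(4·Area) ≈ 236.912/(4·8.66048) = 236.912/34.6419 ≈ 6.83889

R = 6.839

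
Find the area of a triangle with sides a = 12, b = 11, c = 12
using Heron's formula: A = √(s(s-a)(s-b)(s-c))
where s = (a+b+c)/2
s = (12 + 11 + 12)/2 = 35/2 = 17.5
s − a = 5.5, s − b = 6.5, s − c = 5.5
s(s−a)(s−b)(s−c) = 17.5·5.5·6.5·5.5 = 3440.9375
Area = √3440.9375 ≈ 58.6595

s = 17.5, Area = 58.66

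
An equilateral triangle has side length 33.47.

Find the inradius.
r = Area/s with s the semi-perimeter.
Area = (√3/4)·33.47² = (√3/4)·1120.2409 ≈ 0.433013·1120.2409 ≈ 485.079
s = 3·33.47/2 = 50.205
r ≈ 485.079/50.205 ≈ 9.66196
(Equivalently r = side/(2√3) = 33.47/3.4641 ≈ 9.66196.)

r = 9.662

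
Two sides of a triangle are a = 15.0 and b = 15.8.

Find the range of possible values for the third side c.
Triangle inequality: |a − b| < c < a + b
|a − b| = |15.0 − 15.8| = 0.8
a + b = 15.0 + 15.8 = 30.8

0.8 < c < 30.8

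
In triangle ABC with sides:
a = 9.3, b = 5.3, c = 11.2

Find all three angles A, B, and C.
Law of cosines for each angle (a² = 86.49, b² = 28.09, c² = 125.44):
cos(A) = (b² + c² − a²)/(2bc) = (28.09 + 125.44 − 86.49)/(2·5.3·11.2) = 67.04/118.72 ≈ 0.56469  ⇒  A ≈ 55.6192°
cos(B) = (a² + c² − b²)/(2ac) = (86.49 + 125.44 − 28.09)/(2·9.3·11.2) = 183.84/208.32 ≈ 0.882488  ⇒  B ≈ 28.056°
cos(C) = (a² + b² − c²)/(2ab) = (86.49 + 28.09 − 125.44)/(2·9.3·5.3) = -10.86/98.58 ≈ -0.110164  ⇒  C ≈ 96.3248°
Check: A + B + C ≈ 180°

A = 55.62°, B = 28.06°, C = 96.32°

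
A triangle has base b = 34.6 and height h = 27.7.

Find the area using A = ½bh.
A = ½·b·h = ½·34.6·27.7 = ½·958.42 = 479.21

Area = 479.21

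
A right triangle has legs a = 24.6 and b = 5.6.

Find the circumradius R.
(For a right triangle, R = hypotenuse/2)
Hypotenuse c = √(a² + b²) = √(605.16 + 31.36) = √636.52 ≈ 25.2293
R = c/2 ≈ 25.2293/2 ≈ 12.6147

R = 12.61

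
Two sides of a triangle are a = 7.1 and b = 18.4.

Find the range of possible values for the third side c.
Triangle inequality: |a − b| < c < a + b
|a − b| = |7.1 − 18.4| = 11.3
a + b = 7.1 + 18.4 = 25.5

11.3 < c < 25.5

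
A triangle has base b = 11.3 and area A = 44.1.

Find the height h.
A = ½·b·h  ⇒  h = 2A/b = 2·44.1/11.3 = 88.2/11.3 ≈ 7.80531

h = 7.805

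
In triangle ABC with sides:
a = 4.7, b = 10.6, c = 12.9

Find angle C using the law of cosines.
c² = a² + b² − 2ab·cos(C)  ⇒  cos(C) = (a² + b² − c²)/(2ab)
cos(C) = (4.7² + 10.6² − 12.9²)/(2·4.7·10.6) = (22.09 + 112.36 − 166.41)/99.64 = -31.96/99.64 ≈ -0.320755
C = arccos(-0.320755) ≈ 108.709°

C = 108.7°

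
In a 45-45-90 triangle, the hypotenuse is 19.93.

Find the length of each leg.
In a 45-45-90 triangle hypotenuse = leg·√2, so leg = hypotenuse/√2.
Leg = 19.93/√2 ≈ 19.93/1.41421 ≈ 14.0926

Each leg = 14.09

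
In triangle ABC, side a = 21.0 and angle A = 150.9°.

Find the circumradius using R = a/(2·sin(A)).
R = a/(2·sin(A)) = 21.0/(2·sin(150.9°))
sin(150.9°) ≈ 0.486335
R ≈ 21.0/(2·0.486335) = 21.0/0.972671 ≈ 21.59

R = 21.59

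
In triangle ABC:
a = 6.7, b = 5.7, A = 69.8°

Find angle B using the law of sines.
a/sin(A) = b/sin(B)  ⇒  sin(B) = b·sin(A)/a = 5.7·sin(69.8°)/6.7
sin(69.8°) ≈ 0.938493
sin(B) ≈ 5.7·0.938493/6.7 ≈ 5.34941/6.7 ≈ 0.798419
B = arcsin(0.798419) ≈ 52.9794°
(Since b ≤ a we need B ≤ A, so the obtuse alternative 180° − 52.9794° ≈ 127.021° is rejected.)

B = 52.98°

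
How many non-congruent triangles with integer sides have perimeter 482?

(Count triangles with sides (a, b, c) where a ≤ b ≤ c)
Let a ≤ b ≤ c with a + b + c = 482. The only binding inequality is a + b > c, i.e. 482 − c > c, so c < 482/2; and c ≥ 482/3 since c is the largest side.
So 161 ≤ c ≤ 240. For each c, b runs from ⌈(482 − c)/2⌉ up to c (then a = 482 − b − c satisfies 1 ≤ a ≤ b automatically), giving c − ⌈(482 − c)/2⌉ + 1 choices.
Summing over c: 1 + 3 + 4 + 6 + … + 118 + 120  (80 terms, c = 161, …, 240) = 4840
Check (closed form: nearest integer to p²/48 for even p, (p+3)²/48 for odd p): 482²/48 = 232324/48 ≈ 4840.08 → 4840

4840 triangles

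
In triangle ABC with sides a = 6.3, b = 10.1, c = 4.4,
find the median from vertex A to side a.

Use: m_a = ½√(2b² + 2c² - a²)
m_a = ½√(2·10.1² + 2·4.4² − 6.3²) = ½√(2·102.01 + 2·19.36 − 39.69) = ½√(204.02 + 38.72 − 39.69) = ½√203.05
√203.05 ≈ 14.2496, so m_a ≈ 7.12478

m_a = 7.125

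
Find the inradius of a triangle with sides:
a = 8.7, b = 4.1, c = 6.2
r = Area/s where s is the semi-perimeter.
s = (8.7 + 4.1 + 6.2)/2 = 19/2 = 9.5
Area = √(s(s−a)(s−b)(s−c)) = √(9.5·0.8·5.4·3.3) ≈ √135.432 ≈ 11.6375
r ≈ 11.6375/9.5 ≈ 1.225

r = 1.225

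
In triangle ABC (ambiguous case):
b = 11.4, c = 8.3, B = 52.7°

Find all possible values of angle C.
b/sin(B) = c/sin(C)  ⇒  sin(C) = c·sin(B)/b = 8.3·sin(52.7°)/11.4
sin(52.7°) ≈ 0.795473
sin(C) ≈ 8.3·0.795473/11.4 ≈ 6.60243/11.4 ≈ 0.579161
Candidate 1: C₁ = arcsin(0.579161) ≈ 35.3915°  →  A = 180° − 52.7° − 35.3915° ≈ 91.9085° > 0, valid
Candidate 2: C₂ = 180° − C₁ ≈ 144.608°  →  A = 180° − 52.7° − 144.608° ≈ -17.3085° ≤ 0, not a valid triangle

C = 35.39° (one solution)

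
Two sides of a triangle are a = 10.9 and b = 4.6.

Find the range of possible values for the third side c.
Triangle inequality: |a − b| < c < a + b
|a − b| = |10.9 − 4.6| = 6.3
a + b = 10.9 + 4.6 = 15.5

6.3 < c < 15.5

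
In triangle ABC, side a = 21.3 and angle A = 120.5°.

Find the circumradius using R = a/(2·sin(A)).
R = a/(2·sin(A)) = 21.3/(2·sin(120.5°))
sin(120.5°) ≈ 0.861629
R ≈ 21.3/(2·0.861629) = 21.3/1.72326 ≈ 12.3603

R = 12.36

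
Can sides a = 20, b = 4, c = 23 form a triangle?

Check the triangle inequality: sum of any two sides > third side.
a + b vs c: 20 + 4 = 24 > 23  ✓
a + c vs b: 20 + 23 = 43 > 4  ✓
b + c vs a: 4 + 23 = 27 > 20  ✓

Yes, triangle inequality satisfied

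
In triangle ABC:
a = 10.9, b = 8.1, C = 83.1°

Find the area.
Two sides and the included angle (SAS): A = ½·a·b·sin(C) = ½·10.9·8.1·sin(83.1°)
sin(83.1°) ≈ 0.992757
A ≈ ½·88.29·0.992757 = 44.145·0.992757 ≈ 43.8253

Area = 43.83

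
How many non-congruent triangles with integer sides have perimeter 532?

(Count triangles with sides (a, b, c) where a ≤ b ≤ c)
Let a ≤ b ≤ c with a + b + c = 532. The only binding inequality is a + b > c, i.e. 532 − c > c, so c < 532/2; and c ≥ 532/3 since c is the largest side.
So 178 ≤ c ≤ 265. For each c, b runs from ⌈(532 − c)/2⌉ up to c (then a = 532 − b − c satisfies 1 ≤ a ≤ b automatically), giving c − ⌈(532 − c)/2⌉ + 1 choices.
Summing over c: 2 + 3 + 5 + 6 + … + 131 + 132  (88 terms, c = 178, …, 265) = 5896
Check (closed form: nearest integer to p²/48 for even p, (p+3)²/48 for odd p): 532²/48 = 283024/48 ≈ 5896.33 → 5896

5896 triangles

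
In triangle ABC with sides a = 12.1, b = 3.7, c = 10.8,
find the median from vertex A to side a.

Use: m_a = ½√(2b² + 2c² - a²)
m_a = ½√(2·3.7² + 2·10.8² − 12.1²) = ½√(2·13.69 + 2·116.64 − 146.41) = ½√(27.38 + 233.28 − 146.41) = ½√114.25
√114.25 ≈ 10.6888, so m_a ≈ 5.34439

m_a = 5.344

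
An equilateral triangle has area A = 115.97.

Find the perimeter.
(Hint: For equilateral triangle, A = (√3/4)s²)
A = (√3/4)s²  ⇒  s² = 4A/√3 = 4·115.97/√3 = 463.88/1.73205 ≈ 267.821
s ≈ √267.821 ≈ 16.3652
Perimeter = 3s ≈ 3·16.3652 ≈ 49.0957

Perimeter = 49.1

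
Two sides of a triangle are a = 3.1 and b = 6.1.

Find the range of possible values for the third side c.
Triangle inequality: |a − b| < c < a + b
|a − b| = |3.1 − 6.1| = 3
a + b = 3.1 + 6.1 = 9.2

3 < c < 9.2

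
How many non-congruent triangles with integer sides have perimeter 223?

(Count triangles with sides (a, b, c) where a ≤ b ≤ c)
Let a ≤ b ≤ c with a + b + c = 223. The only binding inequality is a + b > c, i.e. 223 − c > c, so c < 223/2; and c ≥ 223/3 since c is the largest side.
So 75 ≤ c ≤ 111. For each c, b runs from ⌈(223 − c)/2⌉ up to c (then a = 223 − b − c satisfies 1 ≤ a ≤ b automatically), giving c − ⌈(223 − c)/2⌉ + 1 choices.
Summing over c: 2 + 3 + 5 + 6 + … + 54 + 56  (37 terms, c = 75, …, 111) = 1064
Check (closed form: nearest integer to p²/48 for even p, (p+3)²/48 for odd p): (223+3)²/48 = 226²/48 = 51076/48 ≈ 1064.08 → 1064

1064 triangles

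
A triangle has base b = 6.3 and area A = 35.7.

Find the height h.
A = ½·b·h  ⇒  h = 2A/b = 2·35.7/6.3 = 71.4/6.3 ≈ 11.3333

h = 11.33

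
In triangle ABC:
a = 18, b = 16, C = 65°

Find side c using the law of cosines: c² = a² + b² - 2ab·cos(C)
c² = 18² + 16² − 2·18·16·cos(65°)
cos(65°) ≈ 0.422618
c² ≈ 324 + 256 − 576·(0.422618) ≈ 580 − 243.428 ≈ 336.572
c ≈ √336.572 ≈ 18.3459

c = 18.35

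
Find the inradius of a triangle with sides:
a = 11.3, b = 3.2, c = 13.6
r = Area/s where s is the semi-perimeter.
s = (11.3 + 3.2 + 13.6)/2 = 28.1/2 = 14.05
Area = √(s(s−a)(s−b)(s−c)) = √(14.05·2.75·10.85·0.45) ≈ √188.648 ≈ 13.7349
r ≈ 13.7349/14.05 ≈ 0.977573

r = 0.9776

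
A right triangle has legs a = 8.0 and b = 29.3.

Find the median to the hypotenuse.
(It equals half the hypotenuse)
Hypotenuse c = √(a² + b²) = √(64 + 858.49) = √922.49 ≈ 30.3725
Median to hypotenuse = c/2 ≈ 30.3725/2 ≈ 15.1863

Median = 15.19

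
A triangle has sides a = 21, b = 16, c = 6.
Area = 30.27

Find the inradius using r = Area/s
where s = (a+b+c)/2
s = (21 + 16 + 6)/2 = 43/2 = 21.5
r = Area/s = 30.27/21.5 ≈ 1.40791

r = 1.408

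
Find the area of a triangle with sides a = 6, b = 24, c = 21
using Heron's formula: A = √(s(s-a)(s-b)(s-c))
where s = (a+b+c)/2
s = (6 + 24 + 21)/2 = 51/2 = 25.5
s − a = 19.5, s − b = 1.5, s − c = 4.5
s(s−a)(s−b)(s−c) = 25.5·19.5·1.5·4.5 = 3356.4375
Area = √3356.4375 ≈ 57.9348

s = 25.5, Area = 57.93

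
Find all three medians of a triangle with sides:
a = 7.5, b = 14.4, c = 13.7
Median formula: m_a = ½√(2b² + 2c² − a²) (and cyclically). a² = 56.25, b² = 207.36, c² = 187.69.
m_a = ½√(2·207.36 + 2·187.69 − 56.25) = ½√733.85 ≈ ½·27.0897 ≈ 13.5448
m_b = ½√(2·56.25 + 2·187.69 − 207.36) = ½√280.52 ≈ ½·16.7487 ≈ 8.37437
m_c = ½√(2·56.25 + 2·207.36 − 187.69) = ½√339.53 ≈ ½·18.4263 ≈ 9.21317

m_a = 13.54, m_b = 8.374, m_c = 9.213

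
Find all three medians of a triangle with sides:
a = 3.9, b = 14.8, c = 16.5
Median formula: m_a = ½√(2b² + 2c² − a²) (and cyclically). a² = 15.21, b² = 219.04, c² = 272.25.
m_a = ½√(2·219.04 + 2·272.25 − 15.21) = ½√967.37 ≈ ½·31.1026 ≈ 15.5513
m_b = ½√(2·15.21 + 2·272.25 − 219.04) = ½√355.88 ≈ ½·18.8648 ≈ 9.43239
m_c = ½√(2·15.21 + 2·219.04 − 272.25) = ½√196.25 ≈ ½·14.0089 ≈ 7.00446

m_a = 15.55, m_b = 9.432, m_c = 7.004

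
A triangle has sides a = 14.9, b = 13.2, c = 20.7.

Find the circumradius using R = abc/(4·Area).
First find the area with Heron's formula.
s = (14.9 + 13.2 + 20.7)/2 = 24.4
Area = √(s(s−a)(s−b)(s−c)) = √(24.4·9.5·11.2·3.7) ≈ √9605.79 ≈ 98.0091
abc = 14.9·13.2·20.7 = 4071.276
R = abc/(4·Area) ≈ 4071.276/(4·98.0091) = 4071.276/392.037 ≈ 10.3849

R = 10.38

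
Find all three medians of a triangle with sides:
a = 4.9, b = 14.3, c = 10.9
Median formula: m_a = ½√(2b² + 2c² − a²) (and cyclically). a² = 24.01, b² = 204.49, c² = 118.81.
m_a = ½√(2·204.49 + 2·118.81 − 24.01) = ½√622.59 ≈ ½·24.9518 ≈ 12.4759
m_b = ½√(2·24.01 + 2·118.81 − 204.49) = ½√81.15 ≈ ½·9.00833 ≈ 4.50416
m_c = ½√(2·24.01 + 2·204.49 − 118.81) = ½√338.19 ≈ ½·18.3899 ≈ 9.19497

m_a = 12.48, m_b = 4.504, m_c = 9.195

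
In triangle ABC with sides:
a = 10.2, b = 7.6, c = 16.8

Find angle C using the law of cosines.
c² = a² + b² − 2ab·cos(C)  ⇒  cos(C) = (a² + b² − c²)/(2ab)
cos(C) = (10.2² + 7.6² − 16.8²)/(2·10.2·7.6) = (104.04 + 57.76 − 282.24)/155.04 = -120.44/155.04 ≈ -0.776832
C = arccos(-0.776832) ≈ 140.971°

C = 141°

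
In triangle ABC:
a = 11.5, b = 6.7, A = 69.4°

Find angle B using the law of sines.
a/sin(A) = b/sin(B)  ⇒  sin(B) = b·sin(A)/a = 6.7·sin(69.4°)/11.5
sin(69.4°) ≈ 0.93606
sin(B) ≈ 6.7·0.93606/11.5 ≈ 6.2716/11.5 ≈ 0.545356
B = arcsin(0.545356) ≈ 33.049°
(Since b ≤ a we need B ≤ A, so the obtuse alternative 180° − 33.049° ≈ 146.951° is rejected.)

B = 33.05°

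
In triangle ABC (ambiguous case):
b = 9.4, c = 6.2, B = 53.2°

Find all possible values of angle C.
b/sin(B) = c/sin(C)  ⇒  sin(C) = c·sin(B)/b = 6.2·sin(53.2°)/9.4
sin(53.2°) ≈ 0.800731
sin(C) ≈ 6.2·0.800731/9.4 ≈ 4.96453/9.4 ≈ 0.528142
Candidate 1: C₁ = arcsin(0.528142) ≈ 31.88°  →  A = 180° − 53.2° − 31.88° ≈ 94.92° > 0, valid
Candidate 2: C₂ = 180° − C₁ ≈ 148.12°  →  A = 180° − 53.2° − 148.12° ≈ -21.32° ≤ 0, not a valid triangle

C = 31.88° (one solution)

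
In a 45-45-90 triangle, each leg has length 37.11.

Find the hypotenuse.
In a 45-45-90 triangle the sides are in ratio 1 : 1 : √2, so hypotenuse = leg·√2.
Hypotenuse = 37.11·√2 ≈ 37.11·1.41421 ≈ 52.4815

Hypotenuse = 37.11√2 = 52.48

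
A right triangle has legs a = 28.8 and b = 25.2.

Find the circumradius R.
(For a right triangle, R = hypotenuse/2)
Hypotenuse c = √(a² + b²) = √(829.44 + 635.04) = √1464.48 ≈ 38.2685
R = c/2 ≈ 38.2685/2 ≈ 19.1343

R = 19.13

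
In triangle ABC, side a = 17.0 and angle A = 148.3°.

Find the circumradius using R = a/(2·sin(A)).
R = a/(2·sin(A)) = 17.0/(2·sin(148.3°))
sin(148.3°) ≈ 0.525472
R ≈ 17.0/(2·0.525472) = 17.0/1.05094 ≈ 16.1759

R = 16.18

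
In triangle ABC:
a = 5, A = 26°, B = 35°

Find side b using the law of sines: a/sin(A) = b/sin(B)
a/sin(A) = b/sin(B)  ⇒  b = a·sin(B)/sin(A) = 5·sin(35°)/sin(26°)
sin(35°) ≈ 0.573576, sin(26°) ≈ 0.438371
b ≈ 5·0.573576/0.438371 ≈ 2.86788/0.438371 ≈ 6.54213

b = 6.542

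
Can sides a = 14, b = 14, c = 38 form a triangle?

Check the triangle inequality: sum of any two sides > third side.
a + b vs c: 14 + 14 = 28 ≤ 38  ✗
a + c vs b: 14 + 38 = 52 > 14  ✓
b + c vs a: 14 + 38 = 52 > 14  ✓

No: 14 + 14 = 28 is not > 38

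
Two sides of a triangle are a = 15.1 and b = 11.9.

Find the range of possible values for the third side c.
Triangle inequality: |a − b| < c < a + b
|a − b| = |15.1 − 11.9| = 3.2
a + b = 15.1 + 11.9 = 27

3.2 < c < 27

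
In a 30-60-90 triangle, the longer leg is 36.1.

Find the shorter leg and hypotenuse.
In a 30-60-90 triangle the sides are in ratio 1 : √3 : 2, so short leg = long leg/√3 and hypotenuse = 2·(short leg).
Short leg = 36.1/√3 ≈ 36.1/1.73205 ≈ 20.8423
Hypotenuse = 2·20.8423 ≈ 41.6847

Short leg = 20.84, Hypotenuse = 41.68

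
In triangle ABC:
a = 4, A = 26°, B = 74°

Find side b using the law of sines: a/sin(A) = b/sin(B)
a/sin(A) = b/sin(B)  ⇒  b = a·sin(B)/sin(A) = 4·sin(74°)/sin(26°)
sin(74°) ≈ 0.961262, sin(26°) ≈ 0.438371
b ≈ 4·0.961262/0.438371 ≈ 3.84505/0.438371 ≈ 8.77121

b = 8.771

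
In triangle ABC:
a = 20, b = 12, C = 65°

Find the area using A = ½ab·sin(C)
A = ½·a·b·sin(C) = ½·20·12·sin(65°)
sin(65°) ≈ 0.906308
A ≈ ½·240·0.906308 = 120·0.906308 ≈ 108.757

Area = 108.8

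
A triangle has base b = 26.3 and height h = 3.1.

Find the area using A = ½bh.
A = ½·b·h = ½·26.3·3.1 = ½·81.53 = 40.765

Area = 40.765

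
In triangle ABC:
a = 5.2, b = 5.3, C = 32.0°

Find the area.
Two sides and the included angle (SAS): A = ½·a·b·sin(C) = ½·5.2·5.3·sin(32.0°)
sin(32.0°) ≈ 0.529919
A ≈ ½·27.56·0.529919 = 13.78·0.529919 ≈ 7.30229

Area = 7.302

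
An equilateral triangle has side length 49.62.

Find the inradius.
r = Area/s with s the semi-perimeter.
Area = (√3/4)·49.62² = (√3/4)·2462.1444 ≈ 0.433013·2462.1444 ≈ 1066.14
s = 3·49.62/2 = 74.43
r ≈ 1066.14/74.43 ≈ 14.3241
(Equivalently r = side/(2√3) = 49.62/3.4641 ≈ 14.3241.)

r = 14.32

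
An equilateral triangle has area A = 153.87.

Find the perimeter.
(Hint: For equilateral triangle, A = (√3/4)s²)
A = (√3/4)s²  ⇒  s² = 4A/√3 = 4·153.87/√3 = 615.48/1.73205 ≈ 355.348
s ≈ √355.348 ≈ 18.8507
Perimeter = 3s ≈ 3·18.8507 ≈ 56.552

Perimeter = 56.55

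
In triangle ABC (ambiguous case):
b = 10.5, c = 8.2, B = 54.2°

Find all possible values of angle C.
b/sin(B) = c/sin(C)  ⇒  sin(C) = c·sin(B)/b = 8.2·sin(54.2°)/10.5
sin(54.2°) ≈ 0.811064
sin(C) ≈ 8.2·0.811064/10.5 ≈ 6.65072/10.5 ≈ 0.633402
Candidate 1: C₁ = arcsin(0.633402) ≈ 39.3016°  →  A = 180° − 54.2° − 39.3016° ≈ 86.4984° > 0, valid
Candidate 2: C₂ = 180° − C₁ ≈ 140.698°  →  A = 180° − 54.2° − 140.698° ≈ -14.8984° ≤ 0, not a valid triangle

C = 39.3° (one solution)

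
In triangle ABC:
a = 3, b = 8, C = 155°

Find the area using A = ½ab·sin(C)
A = ½·a·b·sin(C) = ½·3·8·sin(155°)
sin(155°) ≈ 0.422618
A ≈ ½·24·0.422618 = 12·0.422618 ≈ 5.07142

Area = 5.071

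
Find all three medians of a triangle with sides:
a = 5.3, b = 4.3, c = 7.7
Median formula: m_a = ½√(2b² + 2c² − a²) (and cyclically). a² = 28.09, b² = 18.49, c² = 59.29.
m_a = ½√(2·18.49 + 2·59.29 − 28.09) = ½√127.47 ≈ ½·11.2903 ≈ 5.64513
m_b = ½√(2·28.09 + 2·59.29 − 18.49) = ½√156.27 ≈ ½·12.5008 ≈ 6.2504
m_c = ½√(2·28.09 + 2·18.49 − 59.29) = ½√33.87 ≈ ½·5.81979 ≈ 2.9099

m_a = 5.645, m_b = 6.25, m_c = 2.91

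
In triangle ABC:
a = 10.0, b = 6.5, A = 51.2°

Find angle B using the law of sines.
a/sin(A) = b/sin(B)  ⇒  sin(B) = b·sin(A)/a = 6.5·sin(51.2°)/10.0
sin(51.2°) ≈ 0.779338
sin(B) ≈ 6.5·0.779338/10.0 ≈ 5.0657/10.0 ≈ 0.50657
B = arcsin(0.50657) ≈ 30.4356°
(Since b ≤ a we need B ≤ A, so the obtuse alternative 180° − 30.4356° ≈ 149.564° is rejected.)

B = 30.44°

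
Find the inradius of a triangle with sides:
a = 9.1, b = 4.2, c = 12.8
r = Area/s where s is the semi-perimeter.
s = (9.1 + 4.2 + 12.8)/2 = 26.1/2 = 13.05
Area = √(s(s−a)(s−b)(s−c)) = √(13.05·3.95·8.85·0.25) ≈ √114.049 ≈ 10.6794
r ≈ 10.6794/13.05 ≈ 0.818342

r = 0.8183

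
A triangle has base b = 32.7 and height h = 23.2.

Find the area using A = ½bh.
A = ½·b·h = ½·32.7·23.2 = ½·758.64 = 379.32

Area = 379.32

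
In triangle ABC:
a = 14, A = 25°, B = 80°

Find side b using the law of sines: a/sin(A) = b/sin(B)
a/sin(A) = b/sin(B)  ⇒  b = a·sin(B)/sin(A) = 14·sin(80°)/sin(25°)
sin(80°) ≈ 0.984808, sin(25°) ≈ 0.422618
b ≈ 14·0.984808/0.422618 ≈ 13.7873/0.422618 ≈ 32.6236

b = 32.62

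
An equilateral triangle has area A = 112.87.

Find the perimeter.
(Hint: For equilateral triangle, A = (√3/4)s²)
A = (√3/4)s²  ⇒  s² = 4A/√3 = 4·112.87/√3 = 451.48/1.73205 ≈ 260.662
s ≈ √260.662 ≈ 16.145
Perimeter = 3s ≈ 3·16.145 ≈ 48.4351

Perimeter = 48.44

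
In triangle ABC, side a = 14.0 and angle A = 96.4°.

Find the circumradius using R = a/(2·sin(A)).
R = a/(2·sin(A)) = 14.0/(2·sin(96.4°))
sin(96.4°) ≈ 0.993768
R ≈ 14.0/(2·0.993768) = 14.0/1.98754 ≈ 7.0439

R = 7.044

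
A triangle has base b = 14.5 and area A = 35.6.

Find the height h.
A = ½·b·h  ⇒  h = 2A/b = 2·35.6/14.5 = 71.2/14.5 ≈ 4.91034

h = 4.91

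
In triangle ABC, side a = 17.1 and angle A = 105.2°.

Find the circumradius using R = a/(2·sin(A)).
R = a/(2·sin(A)) = 17.1/(2·sin(105.2°))
sin(105.2°) ≈ 0.965016
R ≈ 17.1/(2·0.965016) = 17.1/1.93003 ≈ 8.85995

R = 8.86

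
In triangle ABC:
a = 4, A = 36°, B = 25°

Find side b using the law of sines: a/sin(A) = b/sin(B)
a/sin(A) = b/sin(B)  ⇒  b = a·sin(B)/sin(A) = 4·sin(25°)/sin(36°)
sin(25°) ≈ 0.422618, sin(36°) ≈ 0.587785
b ≈ 4·0.422618/0.587785 ≈ 1.69047/0.587785 ≈ 2.876

b = 2.876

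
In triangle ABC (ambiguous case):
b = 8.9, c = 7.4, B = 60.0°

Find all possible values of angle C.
b/sin(B) = c/sin(C)  ⇒  sin(C) = c·sin(B)/b = 7.4·sin(60.0°)/8.9
sin(60.0°) ≈ 0.866025
sin(C) ≈ 7.4·0.866025/8.9 ≈ 6.40859/8.9 ≈ 0.720066
Candidate 1: C₁ = arcsin(0.720066) ≈ 46.0599°  →  A = 180° − 60.0° − 46.0599° ≈ 73.9401° > 0, valid
Candidate 2: C₂ = 180° − C₁ ≈ 133.94°  →  A = 180° − 60.0° − 133.94° ≈ -13.9401° ≤ 0, not a valid triangle

C = 46.06° (one solution)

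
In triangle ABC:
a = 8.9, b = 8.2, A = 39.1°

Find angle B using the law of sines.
a/sin(A) = b/sin(B)  ⇒  sin(B) = b·sin(A)/a = 8.2·sin(39.1°)/8.9
sin(39.1°) ≈ 0.630676
sin(B) ≈ 8.2·0.630676/8.9 ≈ 5.17154/8.9 ≈ 0.581072
B = arcsin(0.581072) ≈ 35.526°
(Since b ≤ a we need B ≤ A, so the obtuse alternative 180° − 35.526° ≈ 144.474° is rejected.)

B = 35.53°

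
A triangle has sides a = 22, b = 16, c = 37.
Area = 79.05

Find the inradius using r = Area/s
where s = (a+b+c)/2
s = (22 + 16 + 37)/2 = 75/2 = 37.5
r = Area/s = 79.05/37.5 ≈ 2.108

r = 2.108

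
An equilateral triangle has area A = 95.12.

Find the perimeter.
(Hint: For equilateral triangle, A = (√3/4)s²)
A = (√3/4)s²  ⇒  s² = 4A/√3 = 4·95.12/√3 = 380.48/1.73205 ≈ 219.67
s ≈ √219.67 ≈ 14.8213
Perimeter = 3s ≈ 3·14.8213 ≈ 44.4638

Perimeter = 44.46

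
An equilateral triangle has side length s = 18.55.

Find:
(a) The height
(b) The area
(a) The height splits the triangle into two 30-60-90 halves: h = s·√3/2 = 18.55·1.73205/2 ≈ 32.1295/2 ≈ 16.0648
(b) Area = (√3/4)·s² = (√3/4)·18.55² = (√3/4)·344.1025 ≈ 0.433013·344.1025 ≈ 149.001

Height = 16.06, Area = 149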